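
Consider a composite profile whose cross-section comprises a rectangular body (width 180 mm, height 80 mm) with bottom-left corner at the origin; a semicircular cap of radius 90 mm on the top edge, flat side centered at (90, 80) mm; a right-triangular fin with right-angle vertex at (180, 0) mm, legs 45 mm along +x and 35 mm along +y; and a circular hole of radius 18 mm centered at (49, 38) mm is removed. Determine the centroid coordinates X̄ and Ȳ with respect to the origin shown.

X̄ = 94.63 mm, Ȳ = 76.24 mm

rectangular body: A = 180 × 80 = 14400.00, centroid at (90.00, 40.00).
semicircular top: A = ½π·90² = 12723.45, centroid at (90.00, 118.20).
triangular fin: A = ½·45·35 = 787.50, centroid at (195.00, 11.67).
hole: A = −π·18² = -1017.88, centroid at (49.00, 38.00).
ΣA = 26893.07 mm², ΣAX̄ = 2544797.10 mm³, ΣAȲ = 2050384.23 mm³.
X̄ = 2544797.10/26893.07 = 94.63 mm; Ȳ = 2050384.23/26893.07 = 76.24 mm.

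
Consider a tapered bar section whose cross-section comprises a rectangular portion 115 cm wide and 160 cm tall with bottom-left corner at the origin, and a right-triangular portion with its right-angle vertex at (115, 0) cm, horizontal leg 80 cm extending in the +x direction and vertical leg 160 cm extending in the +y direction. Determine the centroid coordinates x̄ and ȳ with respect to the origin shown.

Part | A | x̄ᵢ | ȳᵢ | A·x̄ᵢ | A·ȳᵢ
rectangular portion | 18400.00 | 57.50 | 80.00 | 1058000.00 | 1472000.00
triangular portion | 6400.00 | 141.67 | 53.33 | 906666.67 | 341333.33
Σ | 24800.00 |  |  | 1964666.67 | 1813333.33
x̄ = 1964666.67 / 24800.00 = 79.22 cm
ȳ = 1813333.33 / 24800.00 = 73.12 cm

x̄ = 79.22 cm, ȳ = 73.12 cm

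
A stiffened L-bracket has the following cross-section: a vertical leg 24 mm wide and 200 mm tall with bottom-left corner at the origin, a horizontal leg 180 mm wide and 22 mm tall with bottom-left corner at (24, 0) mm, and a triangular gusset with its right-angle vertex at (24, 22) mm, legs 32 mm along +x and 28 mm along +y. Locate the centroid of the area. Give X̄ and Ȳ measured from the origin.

vertical leg: A = 24 × 200 = 4800.00, centroid at (12.00, 100.00).
horizontal leg: A = 180 × 22 = 3960.00, centroid at (114.00, 11.00).
gusset: A = ½·32·28 = 448.00, centroid at (34.67, 31.33).
ΣA = 9208.00 mm²
ΣAX̄ = (4800.00)(12.00) + (3960.00)(114.00) + (448.00)(34.67) = 524570.67 mm³
ΣAȲ = (4800.00)(100.00) + (3960.00)(11.00) + (448.00)(31.33) = 537597.33 mm³
X̄ = 524570.67 / 9208.00 = 56.97 mm
Ȳ = 537597.33 / 9208.00 = 58.38 mm

X̄ = 56.97 mm, Ȳ = 58.38 mm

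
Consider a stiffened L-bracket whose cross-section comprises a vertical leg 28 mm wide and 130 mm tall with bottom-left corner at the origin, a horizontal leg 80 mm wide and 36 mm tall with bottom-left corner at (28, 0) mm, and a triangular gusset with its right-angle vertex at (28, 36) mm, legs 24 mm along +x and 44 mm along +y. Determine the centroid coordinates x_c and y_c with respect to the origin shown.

vertical leg: A = 28 × 130 = 3640.00, centroid at (14.00, 65.00).
horizontal leg: A = 80 × 36 = 2880.00, centroid at (68.00, 18.00).
gusset: A = ½·24·44 = 528.00, centroid at (36.00, 50.67).
ΣA = 7048.00 mm², ΣAx_c = 265808.00 mm³, ΣAy_c = 315192.00 mm³.
x_c = 265808.00/7048.00 = 37.71 mm; y_c = 315192.00/7048.00 = 44.72 mm.

x_c = 37.71 mm, y_c = 44.72 mm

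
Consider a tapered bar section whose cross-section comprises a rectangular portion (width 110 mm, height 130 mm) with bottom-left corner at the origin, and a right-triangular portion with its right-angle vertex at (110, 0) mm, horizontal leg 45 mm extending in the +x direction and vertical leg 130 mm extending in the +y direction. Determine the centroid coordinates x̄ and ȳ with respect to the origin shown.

x̄ = 66.89 mm, ȳ = 61.32 mm

rectangular portion: A = 110 × 130 = 14300.00, centroid at (55.00, 65.00).
triangular portion: A = ½·45·130 = 2925.00, centroid at (125.00, 43.33).
ΣA = 17225.00 mm²
ΣAx̄ = (14300.00)(55.00) + (2925.00)(125.00) = 1152125.00 mm³
ΣAȳ = (14300.00)(65.00) + (2925.00)(43.33) = 1056250.00 mm³
x̄ = 1152125.00 / 17225.00 = 66.89 mm
ȳ = 1056250.00 / 17225.00 = 61.32 mm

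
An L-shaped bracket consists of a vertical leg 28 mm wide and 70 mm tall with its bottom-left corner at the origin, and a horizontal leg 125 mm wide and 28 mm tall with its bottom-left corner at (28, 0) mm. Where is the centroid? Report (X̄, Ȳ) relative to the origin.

X̄ = 63.04 mm, Ȳ = 21.54 mm

vertical leg: A = 28 × 70 = 1960.00, centroid at (14.00, 35.00).
horizontal leg: A = 125 × 28 = 3500.00, centroid at (90.50, 14.00).
ΣA = 5460.00 mm², ΣAX̄ = 344190.00 mm³, ΣAȲ = 117600.00 mm³.
X̄ = 344190.00/5460.00 = 63.04 mm; Ȳ = 117600.00/5460.00 = 21.54 mm.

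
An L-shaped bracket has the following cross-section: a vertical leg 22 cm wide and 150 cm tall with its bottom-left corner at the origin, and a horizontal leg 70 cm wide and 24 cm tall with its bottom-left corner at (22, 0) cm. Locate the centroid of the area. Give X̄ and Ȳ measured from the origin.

vertical leg: A = 22 × 150 = 3300.00, centroid at (11.00, 75.00).
horizontal leg: A = 70 × 24 = 1680.00, centroid at (57.00, 12.00).
ΣA = 4980.00 cm², ΣAX̄ = 132060.00 cm³, ΣAȲ = 267660.00 cm³.
X̄ = 132060.00/4980.00 = 26.52 cm; Ȳ = 267660.00/4980.00 = 53.75 cm.

X̄ = 26.52 cm, Ȳ = 53.75 cm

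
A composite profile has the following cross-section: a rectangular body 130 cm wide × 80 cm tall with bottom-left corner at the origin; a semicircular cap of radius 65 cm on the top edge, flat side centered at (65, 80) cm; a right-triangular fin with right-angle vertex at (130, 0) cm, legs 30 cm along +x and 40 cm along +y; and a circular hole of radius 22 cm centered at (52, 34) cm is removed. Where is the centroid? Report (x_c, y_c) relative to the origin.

x_c = 69.02 cm, y_c = 67.41 cm

Part | A | x̄ᵢ | ȳᵢ | A·x̄ᵢ | A·ȳᵢ
rectangular body | 10400.00 | 65.00 | 40.00 | 676000.00 | 416000.00
semicircular top | 6636.61 | 65.00 | 107.59 | 431379.94 | 714012.49
triangular fin | 600.00 | 140.00 | 13.33 | 84000.00 | 8000.00
hole | -1520.53 | 52.00 | 34.00 | -79067.60 | -51698.05
Σ | 16116.08 |  |  | 1112312.34 | 1086314.44
x_c = 1112312.34 / 16116.08 = 69.02 cm
y_c = 1086314.44 / 16116.08 = 67.41 cm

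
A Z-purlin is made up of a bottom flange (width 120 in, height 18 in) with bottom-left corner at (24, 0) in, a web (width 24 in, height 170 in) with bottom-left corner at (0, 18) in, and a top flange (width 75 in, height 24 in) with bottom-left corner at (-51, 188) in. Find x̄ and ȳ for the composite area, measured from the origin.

x̄ = 25.63 in, ȳ = 99.46 in

Part | A | x̄ᵢ | ȳᵢ | A·x̄ᵢ | A·ȳᵢ
bottom flange | 2160.00 | 84.00 | 9.00 | 181440.00 | 19440.00
web | 4080.00 | 12.00 | 103.00 | 48960.00 | 420240.00
top flange | 1800.00 | -13.50 | 200.00 | -24300.00 | 360000.00
Σ | 8040.00 |  |  | 206100.00 | 799680.00
x̄ = 206100.00 / 8040.00 = 25.63 in
ȳ = 799680.00 / 8040.00 = 99.46 in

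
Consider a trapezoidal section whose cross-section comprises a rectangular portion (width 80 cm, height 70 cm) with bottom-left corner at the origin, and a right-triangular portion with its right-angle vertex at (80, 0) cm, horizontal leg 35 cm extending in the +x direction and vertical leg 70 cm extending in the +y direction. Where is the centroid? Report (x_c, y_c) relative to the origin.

rectangular portion: A = 80 × 70 = 5600.00, centroid at (40.00, 35.00).
triangular portion: A = ½·35·70 = 1225.00, centroid at (91.67, 23.33).
ΣA = 6825.00 cm², ΣAx_c = 336291.67 cm³, ΣAy_c = 224583.33 cm³.
x_c = 336291.67/6825.00 = 49.27 cm; y_c = 224583.33/6825.00 = 32.91 cm.

x_c = 49.27 cm, y_c = 32.91 cm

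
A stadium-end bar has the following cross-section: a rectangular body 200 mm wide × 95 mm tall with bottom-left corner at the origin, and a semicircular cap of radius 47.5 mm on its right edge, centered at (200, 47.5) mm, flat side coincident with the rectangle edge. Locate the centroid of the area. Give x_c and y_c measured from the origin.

x_c = 118.89 mm, y_c = 47.50 mm

Part | A | x̄ᵢ | ȳᵢ | A·x̄ᵢ | A·ȳᵢ
rectangular body | 19000.00 | 100.00 | 47.50 | 1900000.00 | 902500.00
semicircular end | 3544.11 | 220.16 | 47.50 | 780269.76 | 168345.19
Σ | 22544.11 |  |  | 2680269.76 | 1070845.19
x_c = 2680269.76 / 22544.11 = 118.89 mm
y_c = 1070845.19 / 22544.11 = 47.50 mm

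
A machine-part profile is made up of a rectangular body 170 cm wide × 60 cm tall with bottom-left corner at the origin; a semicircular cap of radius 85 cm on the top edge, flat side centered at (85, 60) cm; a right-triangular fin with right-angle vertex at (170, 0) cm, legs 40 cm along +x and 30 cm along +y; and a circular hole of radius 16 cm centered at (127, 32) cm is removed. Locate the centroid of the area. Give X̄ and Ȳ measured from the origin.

rectangular body: A = 170 × 60 = 10200.00, centroid at (85.00, 30.00).
semicircular top: A = ½π·85² = 11349.00, centroid at (85.00, 96.08).
triangular fin: A = ½·40·30 = 600.00, centroid at (183.33, 10.00).
hole: A = −π·16² = -804.25, centroid at (127.00, 32.00).
ΣA = 21344.76 cm²
ΣAX̄ = (10200.00)(85.00) + (11349.00)(85.00) + (600.00)(183.33) + (-804.25)(127.00) = 1839525.83 cm³
ΣAȲ = (10200.00)(30.00) + (11349.00)(96.08) + (600.00)(10.00) + (-804.25)(32.00) = 1376620.95 cm³
X̄ = 1839525.83 / 21344.76 = 86.18 cm
Ȳ = 1376620.95 / 21344.76 = 64.49 cm

X̄ = 86.18 cm, Ȳ = 64.49 cm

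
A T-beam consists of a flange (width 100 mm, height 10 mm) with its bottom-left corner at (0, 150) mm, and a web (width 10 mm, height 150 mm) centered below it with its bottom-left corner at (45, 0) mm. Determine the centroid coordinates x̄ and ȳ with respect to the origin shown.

x̄ = 50.00 mm, ȳ = 107.00 mm

web: A = 10 × 150 = 1500.00, centroid at (50.00, 75.00).
flange: A = 100 × 10 = 1000.00, centroid at (50.00, 155.00).
ΣA = 2500.00 mm², ΣAx̄ = 125000.00 mm³, ΣAȳ = 267500.00 mm³.
x̄ = 125000.00/2500.00 = 50.00 mm; ȳ = 267500.00/2500.00 = 107.00 mm.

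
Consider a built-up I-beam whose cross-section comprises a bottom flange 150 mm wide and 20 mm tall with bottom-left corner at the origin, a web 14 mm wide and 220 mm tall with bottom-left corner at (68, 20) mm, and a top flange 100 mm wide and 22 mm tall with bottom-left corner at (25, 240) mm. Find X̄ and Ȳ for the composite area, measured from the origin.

bottom flange: A = 150 × 20 = 3000.00, centroid at (75.00, 10.00).
web: A = 14 × 220 = 3080.00, centroid at (75.00, 130.00).
top flange: A = 100 × 22 = 2200.00, centroid at (75.00, 251.00).
ΣA = 8280.00 mm², ΣAX̄ = 621000.00 mm³, ΣAȲ = 982600.00 mm³.
X̄ = 621000.00/8280.00 = 75.00 mm; Ȳ = 982600.00/8280.00 = 118.67 mm.

X̄ = 75.00 mm, Ȳ = 118.67 mm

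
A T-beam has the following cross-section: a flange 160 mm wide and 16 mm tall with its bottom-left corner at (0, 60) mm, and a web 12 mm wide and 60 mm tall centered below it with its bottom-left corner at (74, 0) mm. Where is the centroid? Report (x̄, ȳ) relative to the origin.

web: A = 12 × 60 = 720.00, centroid at (80.00, 30.00).
flange: A = 160 × 16 = 2560.00, centroid at (80.00, 68.00).
ΣA = 3280.00 mm², ΣAx̄ = 262400.00 mm³, ΣAȳ = 195680.00 mm³.
x̄ = 262400.00/3280.00 = 80.00 mm; ȳ = 195680.00/3280.00 = 59.66 mm.

x̄ = 80.00 mm, ȳ = 59.66 mm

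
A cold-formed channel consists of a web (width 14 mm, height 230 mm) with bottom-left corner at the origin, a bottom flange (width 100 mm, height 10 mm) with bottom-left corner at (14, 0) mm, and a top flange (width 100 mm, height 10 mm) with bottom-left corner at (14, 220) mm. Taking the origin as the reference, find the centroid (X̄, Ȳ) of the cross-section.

X̄ = 28.84 mm, Ȳ = 115.00 mm

Part | A | x̄ᵢ | ȳᵢ | A·x̄ᵢ | A·ȳᵢ
web | 3220.00 | 7.00 | 115.00 | 22540.00 | 370300.00
bottom flange | 1000.00 | 64.00 | 5.00 | 64000.00 | 5000.00
top flange | 1000.00 | 64.00 | 225.00 | 64000.00 | 225000.00
Σ | 5220.00 |  |  | 150540.00 | 600300.00
X̄ = 150540.00 / 5220.00 = 28.84 mm
Ȳ = 600300.00 / 5220.00 = 115.00 mm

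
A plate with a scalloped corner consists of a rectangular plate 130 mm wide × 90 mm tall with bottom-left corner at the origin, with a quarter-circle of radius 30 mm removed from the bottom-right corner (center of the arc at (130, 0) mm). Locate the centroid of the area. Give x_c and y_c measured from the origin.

Part | A | x̄ᵢ | ȳᵢ | A·x̄ᵢ | A·ȳᵢ
plate | 11700.00 | 65.00 | 45.00 | 760500.00 | 526500.00
removed quarter-circle | -706.86 | 117.27 | 12.73 | -82891.59 | -9000.00
Σ | 10993.14 |  |  | 677608.41 | 517500.00
x_c = 677608.41 / 10993.14 = 61.64 mm
y_c = 517500.00 / 10993.14 = 47.07 mm

x_c = 61.64 mm, y_c = 47.07 mm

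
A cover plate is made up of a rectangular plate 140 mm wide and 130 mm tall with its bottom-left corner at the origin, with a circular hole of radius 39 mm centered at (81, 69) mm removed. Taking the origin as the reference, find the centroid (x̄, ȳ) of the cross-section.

x̄ = 66.08 mm, ȳ = 63.58 mm

Part | A | x̄ᵢ | ȳᵢ | A·x̄ᵢ | A·ȳᵢ
plate | 18200.00 | 70.00 | 65.00 | 1274000.00 | 1183000.00
hole | -4778.36 | 81.00 | 69.00 | -387047.36 | -329707.01
Σ | 13421.64 |  |  | 886952.64 | 853292.99
x̄ = 886952.64 / 13421.64 = 66.08 mm
ȳ = 853292.99 / 13421.64 = 63.58 mm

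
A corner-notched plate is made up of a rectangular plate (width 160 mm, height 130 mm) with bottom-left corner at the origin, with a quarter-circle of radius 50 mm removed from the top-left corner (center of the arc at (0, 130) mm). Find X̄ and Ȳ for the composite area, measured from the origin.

Part | A | x̄ᵢ | ȳᵢ | A·x̄ᵢ | A·ȳᵢ
plate | 20800.00 | 80.00 | 65.00 | 1664000.00 | 1352000.00
removed quarter-circle | -1963.50 | 21.22 | 108.78 | -41666.67 | -213587.74
Σ | 18836.50 |  |  | 1622333.33 | 1138412.26
X̄ = 1622333.33 / 18836.50 = 86.13 mm
Ȳ = 1138412.26 / 18836.50 = 60.44 mm

X̄ = 86.13 mm, Ȳ = 60.44 mm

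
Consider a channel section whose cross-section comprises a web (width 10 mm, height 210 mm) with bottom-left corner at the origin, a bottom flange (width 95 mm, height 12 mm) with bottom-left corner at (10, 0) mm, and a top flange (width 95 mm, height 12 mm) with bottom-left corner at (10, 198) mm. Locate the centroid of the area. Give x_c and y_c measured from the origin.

x_c = 32.33 mm, y_c = 105.00 mm

web: A = 10 × 210 = 2100.00, centroid at (5.00, 105.00).
bottom flange: A = 95 × 12 = 1140.00, centroid at (57.50, 6.00).
top flange: A = 95 × 12 = 1140.00, centroid at (57.50, 204.00).
ΣA = 4380.00 mm²
ΣAx_c = (2100.00)(5.00) + (1140.00)(57.50) + (1140.00)(57.50) = 141600.00 mm³
ΣAy_c = (2100.00)(105.00) + (1140.00)(6.00) + (1140.00)(204.00) = 459900.00 mm³
x_c = 141600.00 / 4380.00 = 32.33 mm
y_c = 459900.00 / 4380.00 = 105.00 mm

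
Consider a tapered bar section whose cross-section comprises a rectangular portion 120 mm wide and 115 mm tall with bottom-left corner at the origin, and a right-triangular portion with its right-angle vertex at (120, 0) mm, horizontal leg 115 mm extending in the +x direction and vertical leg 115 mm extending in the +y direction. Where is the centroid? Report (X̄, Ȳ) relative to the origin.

X̄ = 91.85 mm, Ȳ = 51.29 mm

rectangular portion: A = 120 × 115 = 13800.00, centroid at (60.00, 57.50).
triangular portion: A = ½·115·115 = 6612.50, centroid at (158.33, 38.33).
ΣA = 20412.50 mm²
ΣAX̄ = (13800.00)(60.00) + (6612.50)(158.33) = 1874979.17 mm³
ΣAȲ = (13800.00)(57.50) + (6612.50)(38.33) = 1046979.17 mm³
X̄ = 1874979.17 / 20412.50 = 91.85 mm
Ȳ = 1046979.17 / 20412.50 = 51.29 mm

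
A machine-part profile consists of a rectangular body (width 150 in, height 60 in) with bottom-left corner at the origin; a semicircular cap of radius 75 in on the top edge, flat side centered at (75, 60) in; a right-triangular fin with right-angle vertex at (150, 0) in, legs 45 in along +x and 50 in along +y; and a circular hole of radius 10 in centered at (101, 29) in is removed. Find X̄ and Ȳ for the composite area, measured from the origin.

Part | A | x̄ᵢ | ȳᵢ | A·x̄ᵢ | A·ȳᵢ
rectangular body | 9000.00 | 75.00 | 30.00 | 675000.00 | 270000.00
semicircular top | 8835.73 | 75.00 | 91.83 | 662679.70 | 811393.76
triangular fin | 1125.00 | 165.00 | 16.67 | 185625.00 | 18750.00
hole | -314.16 | 101.00 | 29.00 | -31730.09 | -9110.62
Σ | 18646.57 |  |  | 1491574.61 | 1091033.14
X̄ = 1491574.61 / 18646.57 = 79.99 in
Ȳ = 1091033.14 / 18646.57 = 58.51 in

X̄ = 79.99 in, Ȳ = 58.51 in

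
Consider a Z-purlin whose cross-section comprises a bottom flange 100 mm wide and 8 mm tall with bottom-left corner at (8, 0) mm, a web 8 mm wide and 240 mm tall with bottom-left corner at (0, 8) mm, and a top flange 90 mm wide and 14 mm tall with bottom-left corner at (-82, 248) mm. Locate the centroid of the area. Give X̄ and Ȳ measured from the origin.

bottom flange: A = 100 × 8 = 800.00, centroid at (58.00, 4.00).
web: A = 8 × 240 = 1920.00, centroid at (4.00, 128.00).
top flange: A = 90 × 14 = 1260.00, centroid at (-37.00, 255.00).
ΣA = 3980.00 mm²
ΣAX̄ = (800.00)(58.00) + (1920.00)(4.00) + (1260.00)(-37.00) = 7460.00 mm³
ΣAȲ = (800.00)(4.00) + (1920.00)(128.00) + (1260.00)(255.00) = 570260.00 mm³
X̄ = 7460.00 / 3980.00 = 1.87 mm
Ȳ = 570260.00 / 3980.00 = 143.28 mm

X̄ = 1.87 mm, Ȳ = 143.28 mm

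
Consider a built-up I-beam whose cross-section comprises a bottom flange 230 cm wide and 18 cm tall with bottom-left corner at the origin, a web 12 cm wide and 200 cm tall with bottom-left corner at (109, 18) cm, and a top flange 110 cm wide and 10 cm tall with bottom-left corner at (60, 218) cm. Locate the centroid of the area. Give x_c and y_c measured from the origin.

bottom flange: A = 230 × 18 = 4140.00, centroid at (115.00, 9.00).
web: A = 12 × 200 = 2400.00, centroid at (115.00, 118.00).
top flange: A = 110 × 10 = 1100.00, centroid at (115.00, 223.00).
ΣA = 7640.00 cm², ΣAx_c = 878600.00 cm³, ΣAy_c = 565760.00 cm³.
x_c = 878600.00/7640.00 = 115.00 cm; y_c = 565760.00/7640.00 = 74.05 cm.

x_c = 115.00 cm, y_c = 74.05 cm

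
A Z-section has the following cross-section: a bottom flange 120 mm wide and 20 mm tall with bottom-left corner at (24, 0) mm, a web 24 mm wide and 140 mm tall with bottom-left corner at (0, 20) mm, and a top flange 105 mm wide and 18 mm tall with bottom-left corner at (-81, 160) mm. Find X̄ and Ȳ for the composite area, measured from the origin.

X̄ = 24.58 mm, Ȳ = 84.42 mm

bottom flange: A = 120 × 20 = 2400.00, centroid at (84.00, 10.00).
web: A = 24 × 140 = 3360.00, centroid at (12.00, 90.00).
top flange: A = 105 × 18 = 1890.00, centroid at (-28.50, 169.00).
ΣA = 7650.00 mm², ΣAX̄ = 188055.00 mm³, ΣAȲ = 645810.00 mm³.
X̄ = 188055.00/7650.00 = 24.58 mm; Ȳ = 645810.00/7650.00 = 84.42 mm.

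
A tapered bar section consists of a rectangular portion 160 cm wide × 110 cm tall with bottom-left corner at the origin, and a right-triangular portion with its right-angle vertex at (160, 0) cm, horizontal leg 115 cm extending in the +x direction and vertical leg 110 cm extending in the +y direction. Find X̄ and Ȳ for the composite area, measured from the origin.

X̄ = 111.28 cm, Ȳ = 50.15 cm

Part | A | x̄ᵢ | ȳᵢ | A·x̄ᵢ | A·ȳᵢ
rectangular portion | 17600.00 | 80.00 | 55.00 | 1408000.00 | 968000.00
triangular portion | 6325.00 | 198.33 | 36.67 | 1254458.33 | 231916.67
Σ | 23925.00 |  |  | 2662458.33 | 1199916.67
X̄ = 2662458.33 / 23925.00 = 111.28 cm
Ȳ = 1199916.67 / 23925.00 = 50.15 cm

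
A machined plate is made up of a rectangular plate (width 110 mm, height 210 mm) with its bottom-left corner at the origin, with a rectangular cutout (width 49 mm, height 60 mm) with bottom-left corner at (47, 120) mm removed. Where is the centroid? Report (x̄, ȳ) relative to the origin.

x̄ = 52.59 mm, ȳ = 98.44 mm

Part | A | x̄ᵢ | ȳᵢ | A·x̄ᵢ | A·ȳᵢ
plate | 23100.00 | 55.00 | 105.00 | 1270500.00 | 2425500.00
hole | -2940.00 | 71.50 | 150.00 | -210210.00 | -441000.00
Σ | 20160.00 |  |  | 1060290.00 | 1984500.00
x̄ = 1060290.00 / 20160.00 = 52.59 mm
ȳ = 1984500.00 / 20160.00 = 98.44 mm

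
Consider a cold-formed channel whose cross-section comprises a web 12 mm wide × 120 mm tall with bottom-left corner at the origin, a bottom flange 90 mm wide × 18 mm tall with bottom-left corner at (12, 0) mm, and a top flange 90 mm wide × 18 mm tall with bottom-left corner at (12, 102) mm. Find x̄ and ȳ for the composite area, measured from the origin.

x̄ = 41.31 mm, ȳ = 60.00 mm

web: A = 12 × 120 = 1440.00, centroid at (6.00, 60.00).
bottom flange: A = 90 × 18 = 1620.00, centroid at (57.00, 9.00).
top flange: A = 90 × 18 = 1620.00, centroid at (57.00, 111.00).
ΣA = 4680.00 mm²
ΣAx̄ = (1440.00)(6.00) + (1620.00)(57.00) + (1620.00)(57.00) = 193320.00 mm³
ΣAȳ = (1440.00)(60.00) + (1620.00)(9.00) + (1620.00)(111.00) = 280800.00 mm³
x̄ = 193320.00 / 4680.00 = 41.31 mm
ȳ = 280800.00 / 4680.00 = 60.00 mm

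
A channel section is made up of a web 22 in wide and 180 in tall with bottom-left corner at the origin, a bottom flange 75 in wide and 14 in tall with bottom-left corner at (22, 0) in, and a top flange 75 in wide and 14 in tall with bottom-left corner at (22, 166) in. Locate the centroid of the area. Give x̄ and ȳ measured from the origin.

Part | A | x̄ᵢ | ȳᵢ | A·x̄ᵢ | A·ȳᵢ
web | 3960.00 | 11.00 | 90.00 | 43560.00 | 356400.00
bottom flange | 1050.00 | 59.50 | 7.00 | 62475.00 | 7350.00
top flange | 1050.00 | 59.50 | 173.00 | 62475.00 | 181650.00
Σ | 6060.00 |  |  | 168510.00 | 545400.00
x̄ = 168510.00 / 6060.00 = 27.81 in
ȳ = 545400.00 / 6060.00 = 90.00 in

x̄ = 27.81 in, ȳ = 90.00 in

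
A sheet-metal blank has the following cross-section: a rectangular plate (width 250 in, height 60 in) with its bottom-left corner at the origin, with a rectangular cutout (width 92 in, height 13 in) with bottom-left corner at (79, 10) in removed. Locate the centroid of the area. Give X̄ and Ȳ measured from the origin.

Part | A | x̄ᵢ | ȳᵢ | A·x̄ᵢ | A·ȳᵢ
plate | 15000.00 | 125.00 | 30.00 | 1875000.00 | 450000.00
hole | -1196.00 | 125.00 | 16.50 | -149500.00 | -19734.00
Σ | 13804.00 |  |  | 1725500.00 | 430266.00
X̄ = 1725500.00 / 13804.00 = 125.00 in
Ȳ = 430266.00 / 13804.00 = 31.17 in

X̄ = 125.00 in, Ȳ = 31.17 in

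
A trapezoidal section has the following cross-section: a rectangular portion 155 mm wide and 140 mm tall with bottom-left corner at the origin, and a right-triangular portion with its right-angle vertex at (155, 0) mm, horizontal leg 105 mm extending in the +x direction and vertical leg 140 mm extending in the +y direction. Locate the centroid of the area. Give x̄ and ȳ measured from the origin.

x̄ = 105.96 mm, ȳ = 64.10 mm

Part | A | x̄ᵢ | ȳᵢ | A·x̄ᵢ | A·ȳᵢ
rectangular portion | 21700.00 | 77.50 | 70.00 | 1681750.00 | 1519000.00
triangular portion | 7350.00 | 190.00 | 46.67 | 1396500.00 | 343000.00
Σ | 29050.00 |  |  | 3078250.00 | 1862000.00
x̄ = 3078250.00 / 29050.00 = 105.96 mm
ȳ = 1862000.00 / 29050.00 = 64.10 mm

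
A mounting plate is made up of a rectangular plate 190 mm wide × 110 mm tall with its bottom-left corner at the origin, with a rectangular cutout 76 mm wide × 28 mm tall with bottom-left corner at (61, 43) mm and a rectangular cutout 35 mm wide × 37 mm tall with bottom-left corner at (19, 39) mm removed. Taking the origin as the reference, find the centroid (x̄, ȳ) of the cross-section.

plate: A = 190 × 110 = 20900.00, centroid at (95.00, 55.00).
hole 1: A = −(76 × 28) = -2128.00, centroid at (99.00, 57.00).
hole 2: A = −(35 × 37) = -1295.00, centroid at (36.50, 57.50).
ΣA = 17477.00 mm²
ΣAx̄ = (20900.00)(95.00) + (-2128.00)(99.00) + (-1295.00)(36.50) = 1727560.50 mm³
ΣAȳ = (20900.00)(55.00) + (-2128.00)(57.00) + (-1295.00)(57.50) = 953741.50 mm³
x̄ = 1727560.50 / 17477.00 = 98.85 mm
ȳ = 953741.50 / 17477.00 = 54.57 mm

x̄ = 98.85 mm, ȳ = 54.57 mm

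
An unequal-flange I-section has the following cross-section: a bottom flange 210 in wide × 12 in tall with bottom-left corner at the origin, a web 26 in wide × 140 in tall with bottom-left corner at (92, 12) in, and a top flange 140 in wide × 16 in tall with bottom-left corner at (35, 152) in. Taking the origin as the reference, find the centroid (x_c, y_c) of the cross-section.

x_c = 105.00 in, y_c = 80.00 in

bottom flange: A = 210 × 12 = 2520.00, centroid at (105.00, 6.00).
web: A = 26 × 140 = 3640.00, centroid at (105.00, 82.00).
top flange: A = 140 × 16 = 2240.00, centroid at (105.00, 160.00).
ΣA = 8400.00 in²
ΣAx_c = (2520.00)(105.00) + (3640.00)(105.00) + (2240.00)(105.00) = 882000.00 in³
ΣAy_c = (2520.00)(6.00) + (3640.00)(82.00) + (2240.00)(160.00) = 672000.00 in³
x_c = 882000.00 / 8400.00 = 105.00 in
y_c = 672000.00 / 8400.00 = 80.00 in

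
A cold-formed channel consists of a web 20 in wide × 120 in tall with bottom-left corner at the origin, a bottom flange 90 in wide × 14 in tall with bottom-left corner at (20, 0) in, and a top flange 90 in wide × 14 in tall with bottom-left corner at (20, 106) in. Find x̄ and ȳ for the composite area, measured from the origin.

x̄ = 38.17 in, ȳ = 60.00 in

Part | A | x̄ᵢ | ȳᵢ | A·x̄ᵢ | A·ȳᵢ
web | 2400.00 | 10.00 | 60.00 | 24000.00 | 144000.00
bottom flange | 1260.00 | 65.00 | 7.00 | 81900.00 | 8820.00
top flange | 1260.00 | 65.00 | 113.00 | 81900.00 | 142380.00
Σ | 4920.00 |  |  | 187800.00 | 295200.00
x̄ = 187800.00 / 4920.00 = 38.17 in
ȳ = 295200.00 / 4920.00 = 60.00 in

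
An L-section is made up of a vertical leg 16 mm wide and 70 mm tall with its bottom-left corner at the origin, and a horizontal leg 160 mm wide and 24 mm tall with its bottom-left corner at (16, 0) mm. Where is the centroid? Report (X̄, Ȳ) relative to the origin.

X̄ = 76.13 mm, Ȳ = 17.19 mm

vertical leg: A = 16 × 70 = 1120.00, centroid at (8.00, 35.00).
horizontal leg: A = 160 × 24 = 3840.00, centroid at (96.00, 12.00).
ΣA = 4960.00 mm²
ΣAX̄ = (1120.00)(8.00) + (3840.00)(96.00) = 377600.00 mm³
ΣAȲ = (1120.00)(35.00) + (3840.00)(12.00) = 85280.00 mm³
X̄ = 377600.00 / 4960.00 = 76.13 mm
Ȳ = 85280.00 / 4960.00 = 17.19 mm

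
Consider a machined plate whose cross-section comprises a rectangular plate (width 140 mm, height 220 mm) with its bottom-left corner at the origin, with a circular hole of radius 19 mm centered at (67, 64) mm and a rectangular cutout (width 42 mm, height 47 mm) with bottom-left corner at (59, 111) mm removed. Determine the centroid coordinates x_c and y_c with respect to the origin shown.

x_c = 69.41 mm, y_c = 110.14 mm

Part | A | x̄ᵢ | ȳᵢ | A·x̄ᵢ | A·ȳᵢ
plate | 30800.00 | 70.00 | 110.00 | 2156000.00 | 3388000.00
hole 1 | -1134.11 | 67.00 | 64.00 | -75985.70 | -72583.36
hole 2 | -1974.00 | 80.00 | 134.50 | -157920.00 | -265503.00
Σ | 27691.89 |  |  | 1922094.30 | 3049913.64
x_c = 1922094.30 / 27691.89 = 69.41 mm
y_c = 3049913.64 / 27691.89 = 110.14 mm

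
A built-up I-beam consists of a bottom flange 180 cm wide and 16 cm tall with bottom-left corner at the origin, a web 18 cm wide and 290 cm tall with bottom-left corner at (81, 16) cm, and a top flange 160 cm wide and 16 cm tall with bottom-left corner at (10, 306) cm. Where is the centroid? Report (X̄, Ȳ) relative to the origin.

X̄ = 90.00 cm, Ȳ = 156.41 cm

bottom flange: A = 180 × 16 = 2880.00, centroid at (90.00, 8.00).
web: A = 18 × 290 = 5220.00, centroid at (90.00, 161.00).
top flange: A = 160 × 16 = 2560.00, centroid at (90.00, 314.00).
ΣA = 10660.00 cm², ΣAX̄ = 959400.00 cm³, ΣAȲ = 1667300.00 cm³.
X̄ = 959400.00/10660.00 = 90.00 cm; Ȳ = 1667300.00/10660.00 = 156.41 cm.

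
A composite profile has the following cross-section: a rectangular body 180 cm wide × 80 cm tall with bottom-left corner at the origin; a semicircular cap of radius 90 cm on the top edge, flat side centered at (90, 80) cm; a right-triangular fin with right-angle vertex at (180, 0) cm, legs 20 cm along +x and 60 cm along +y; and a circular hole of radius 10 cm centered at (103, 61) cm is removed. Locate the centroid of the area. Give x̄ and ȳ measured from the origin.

x̄ = 91.97 cm, ȳ = 75.62 cm

rectangular body: A = 180 × 80 = 14400.00, centroid at (90.00, 40.00).
semicircular top: A = ½π·90² = 12723.45, centroid at (90.00, 118.20).
triangular fin: A = ½·20·60 = 600.00, centroid at (186.67, 20.00).
hole: A = −π·10² = -314.16, centroid at (103.00, 61.00).
ΣA = 27409.29 cm²
ΣAx̄ = (14400.00)(90.00) + (12723.45)(90.00) + (600.00)(186.67) + (-314.16)(103.00) = 2520752.12 cm³
ΣAȳ = (14400.00)(40.00) + (12723.45)(118.20) + (600.00)(20.00) + (-314.16)(61.00) = 2072712.30 cm³
x̄ = 2520752.12 / 27409.29 = 91.97 cm
ȳ = 2072712.30 / 27409.29 = 75.62 cm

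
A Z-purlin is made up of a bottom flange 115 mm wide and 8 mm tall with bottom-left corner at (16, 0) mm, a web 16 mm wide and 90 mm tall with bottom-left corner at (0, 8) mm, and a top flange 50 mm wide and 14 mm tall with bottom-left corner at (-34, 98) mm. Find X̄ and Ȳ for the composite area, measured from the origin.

X̄ = 23.80 mm, Ȳ = 50.16 mm

Part | A | x̄ᵢ | ȳᵢ | A·x̄ᵢ | A·ȳᵢ
bottom flange | 920.00 | 73.50 | 4.00 | 67620.00 | 3680.00
web | 1440.00 | 8.00 | 53.00 | 11520.00 | 76320.00
top flange | 700.00 | -9.00 | 105.00 | -6300.00 | 73500.00
Σ | 3060.00 |  |  | 72840.00 | 153500.00
X̄ = 72840.00 / 3060.00 = 23.80 mm
Ȳ = 153500.00 / 3060.00 = 50.16 mm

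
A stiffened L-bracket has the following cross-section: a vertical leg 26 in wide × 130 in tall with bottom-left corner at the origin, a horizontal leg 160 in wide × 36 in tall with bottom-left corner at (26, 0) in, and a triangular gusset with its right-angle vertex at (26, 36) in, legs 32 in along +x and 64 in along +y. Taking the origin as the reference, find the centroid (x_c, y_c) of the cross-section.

Part | A | x̄ᵢ | ȳᵢ | A·x̄ᵢ | A·ȳᵢ
vertical leg | 3380.00 | 13.00 | 65.00 | 43940.00 | 219700.00
horizontal leg | 5760.00 | 106.00 | 18.00 | 610560.00 | 103680.00
gusset | 1024.00 | 36.67 | 57.33 | 37546.67 | 58709.33
Σ | 10164.00 |  |  | 692046.67 | 382089.33
x_c = 692046.67 / 10164.00 = 68.09 in
y_c = 382089.33 / 10164.00 = 37.59 in

x_c = 68.09 in, y_c = 37.59 in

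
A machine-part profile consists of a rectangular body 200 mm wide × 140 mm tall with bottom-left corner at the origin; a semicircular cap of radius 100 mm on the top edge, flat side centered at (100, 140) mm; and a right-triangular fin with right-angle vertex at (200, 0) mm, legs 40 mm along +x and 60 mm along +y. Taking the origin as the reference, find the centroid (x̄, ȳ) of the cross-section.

x̄ = 103.03 mm, ȳ = 107.99 mm

rectangular body: A = 200 × 140 = 28000.00, centroid at (100.00, 70.00).
semicircular top: A = ½π·100² = 15707.96, centroid at (100.00, 182.44).
triangular fin: A = ½·40·60 = 1200.00, centroid at (213.33, 20.00).
ΣA = 44907.96 mm²
ΣAx̄ = (28000.00)(100.00) + (15707.96)(100.00) + (1200.00)(213.33) = 4626796.33 mm³
ΣAȳ = (28000.00)(70.00) + (15707.96)(182.44) + (1200.00)(20.00) = 4849781.52 mm³
x̄ = 4626796.33 / 44907.96 = 103.03 mm
ȳ = 4849781.52 / 44907.96 = 107.99 mm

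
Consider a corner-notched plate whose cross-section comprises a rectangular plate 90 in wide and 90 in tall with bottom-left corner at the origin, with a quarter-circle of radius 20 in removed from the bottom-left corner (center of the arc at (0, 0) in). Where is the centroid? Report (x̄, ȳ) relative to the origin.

x̄ = 46.47 in, ȳ = 46.47 in

Part | A | x̄ᵢ | ȳᵢ | A·x̄ᵢ | A·ȳᵢ
plate | 8100.00 | 45.00 | 45.00 | 364500.00 | 364500.00
removed quarter-circle | -314.16 | 8.49 | 8.49 | -2666.67 | -2666.67
Σ | 7785.84 |  |  | 361833.33 | 361833.33
x̄ = 361833.33 / 7785.84 = 46.47 in
ȳ = 361833.33 / 7785.84 = 46.47 in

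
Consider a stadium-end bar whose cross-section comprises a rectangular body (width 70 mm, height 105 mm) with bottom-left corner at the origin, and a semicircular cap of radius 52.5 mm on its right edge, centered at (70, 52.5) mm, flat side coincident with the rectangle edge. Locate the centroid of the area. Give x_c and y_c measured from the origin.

x_c = 56.23 mm, y_c = 52.50 mm

rectangular body: A = 70 × 105 = 7350.00, centroid at (35.00, 52.50).
semicircular end: A = ½π·52.5² = 4329.51, centroid at (92.28, 52.50).
ΣA = 11679.51 mm², ΣAx_c = 656784.27 mm³, ΣAy_c = 613174.14 mm³.
x_c = 656784.27/11679.51 = 56.23 mm; y_c = 613174.14/11679.51 = 52.50 mm.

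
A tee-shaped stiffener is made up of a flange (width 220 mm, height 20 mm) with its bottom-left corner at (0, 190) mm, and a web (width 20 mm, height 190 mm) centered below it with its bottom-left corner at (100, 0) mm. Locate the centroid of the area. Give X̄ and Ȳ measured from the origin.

web: A = 20 × 190 = 3800.00, centroid at (110.00, 95.00).
flange: A = 220 × 20 = 4400.00, centroid at (110.00, 200.00).
ΣA = 8200.00 mm²
ΣAX̄ = (3800.00)(110.00) + (4400.00)(110.00) = 902000.00 mm³
ΣAȲ = (3800.00)(95.00) + (4400.00)(200.00) = 1241000.00 mm³
X̄ = 902000.00 / 8200.00 = 110.00 mm
Ȳ = 1241000.00 / 8200.00 = 151.34 mm

X̄ = 110.00 mm, Ȳ = 151.34 mm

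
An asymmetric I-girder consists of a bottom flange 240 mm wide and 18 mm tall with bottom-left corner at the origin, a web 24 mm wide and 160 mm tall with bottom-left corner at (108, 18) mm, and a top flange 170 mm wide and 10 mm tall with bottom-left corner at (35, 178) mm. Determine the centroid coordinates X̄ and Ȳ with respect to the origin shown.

Part | A | x̄ᵢ | ȳᵢ | A·x̄ᵢ | A·ȳᵢ
bottom flange | 4320.00 | 120.00 | 9.00 | 518400.00 | 38880.00
web | 3840.00 | 120.00 | 98.00 | 460800.00 | 376320.00
top flange | 1700.00 | 120.00 | 183.00 | 204000.00 | 311100.00
Σ | 9860.00 |  |  | 1183200.00 | 726300.00
X̄ = 1183200.00 / 9860.00 = 120.00 mm
Ȳ = 726300.00 / 9860.00 = 73.66 mm

X̄ = 120.00 mm, Ȳ = 73.66 mm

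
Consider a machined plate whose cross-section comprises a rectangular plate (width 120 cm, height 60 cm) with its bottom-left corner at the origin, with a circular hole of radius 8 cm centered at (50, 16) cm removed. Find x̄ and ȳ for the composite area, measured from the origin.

plate: A = 120 × 60 = 7200.00, centroid at (60.00, 30.00).
hole: A = −π·8² = -201.06, centroid at (50.00, 16.00).
ΣA = 6998.94 cm², ΣAx̄ = 421946.90 cm³, ΣAȳ = 212783.01 cm³.
x̄ = 421946.90/6998.94 = 60.29 cm; ȳ = 212783.01/6998.94 = 30.40 cm.

x̄ = 60.29 cm, ȳ = 30.40 cm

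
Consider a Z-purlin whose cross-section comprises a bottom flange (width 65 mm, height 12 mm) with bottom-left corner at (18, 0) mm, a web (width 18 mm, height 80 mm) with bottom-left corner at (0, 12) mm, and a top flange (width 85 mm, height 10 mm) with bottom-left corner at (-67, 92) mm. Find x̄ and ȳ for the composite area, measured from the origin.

x̄ = 10.27 mm, ȳ = 52.77 mm

Part | A | x̄ᵢ | ȳᵢ | A·x̄ᵢ | A·ȳᵢ
bottom flange | 780.00 | 50.50 | 6.00 | 39390.00 | 4680.00
web | 1440.00 | 9.00 | 52.00 | 12960.00 | 74880.00
top flange | 850.00 | -24.50 | 97.00 | -20825.00 | 82450.00
Σ | 3070.00 |  |  | 31525.00 | 162010.00
x̄ = 31525.00 / 3070.00 = 10.27 mm
ȳ = 162010.00 / 3070.00 = 52.77 mm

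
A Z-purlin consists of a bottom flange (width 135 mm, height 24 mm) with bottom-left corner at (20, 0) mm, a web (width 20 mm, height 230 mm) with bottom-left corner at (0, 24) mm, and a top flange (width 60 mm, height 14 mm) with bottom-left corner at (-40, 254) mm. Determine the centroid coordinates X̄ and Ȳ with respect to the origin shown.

bottom flange: A = 135 × 24 = 3240.00, centroid at (87.50, 12.00).
web: A = 20 × 230 = 4600.00, centroid at (10.00, 139.00).
top flange: A = 60 × 14 = 840.00, centroid at (-10.00, 261.00).
ΣA = 8680.00 mm², ΣAX̄ = 321100.00 mm³, ΣAȲ = 897520.00 mm³.
X̄ = 321100.00/8680.00 = 36.99 mm; Ȳ = 897520.00/8680.00 = 103.40 mm.

X̄ = 36.99 mm, Ȳ = 103.40 mm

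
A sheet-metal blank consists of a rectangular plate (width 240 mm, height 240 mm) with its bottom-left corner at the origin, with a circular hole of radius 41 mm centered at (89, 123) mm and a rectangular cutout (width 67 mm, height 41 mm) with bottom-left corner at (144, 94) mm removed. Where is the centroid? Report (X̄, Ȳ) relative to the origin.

X̄ = 120.12 mm, Ȳ = 119.99 mm

Part | A | x̄ᵢ | ȳᵢ | A·x̄ᵢ | A·ȳᵢ
plate | 57600.00 | 120.00 | 120.00 | 6912000.00 | 6912000.00
hole 1 | -5281.02 | 89.00 | 123.00 | -470010.54 | -649565.12
hole 2 | -2747.00 | 177.50 | 114.50 | -487592.50 | -314531.50
Σ | 49571.98 |  |  | 5954396.96 | 5947903.38
X̄ = 5954396.96 / 49571.98 = 120.12 mm
Ȳ = 5947903.38 / 49571.98 = 119.99 mm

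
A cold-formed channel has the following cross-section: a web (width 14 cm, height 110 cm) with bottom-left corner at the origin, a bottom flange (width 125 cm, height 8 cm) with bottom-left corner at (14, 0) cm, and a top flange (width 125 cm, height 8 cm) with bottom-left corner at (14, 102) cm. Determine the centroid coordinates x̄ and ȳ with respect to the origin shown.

web: A = 14 × 110 = 1540.00, centroid at (7.00, 55.00).
bottom flange: A = 125 × 8 = 1000.00, centroid at (76.50, 4.00).
top flange: A = 125 × 8 = 1000.00, centroid at (76.50, 106.00).
ΣA = 3540.00 cm²
ΣAx̄ = (1540.00)(7.00) + (1000.00)(76.50) + (1000.00)(76.50) = 163780.00 cm³
ΣAȳ = (1540.00)(55.00) + (1000.00)(4.00) + (1000.00)(106.00) = 194700.00 cm³
x̄ = 163780.00 / 3540.00 = 46.27 cm
ȳ = 194700.00 / 3540.00 = 55.00 cm

x̄ = 46.27 cm, ȳ = 55.00 cm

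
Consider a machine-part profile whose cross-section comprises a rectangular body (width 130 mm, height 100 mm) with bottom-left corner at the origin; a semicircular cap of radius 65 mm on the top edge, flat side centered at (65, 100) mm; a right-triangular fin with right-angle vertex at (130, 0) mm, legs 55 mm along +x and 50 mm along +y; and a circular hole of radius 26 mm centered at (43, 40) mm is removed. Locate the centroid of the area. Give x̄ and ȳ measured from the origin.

x̄ = 73.54 mm, ȳ = 75.96 mm

rectangular body: A = 130 × 100 = 13000.00, centroid at (65.00, 50.00).
semicircular top: A = ½π·65² = 6636.61, centroid at (65.00, 127.59).
triangular fin: A = ½·55·50 = 1375.00, centroid at (148.33, 16.67).
hole: A = −π·26² = -2123.72, centroid at (43.00, 40.00).
ΣA = 18887.90 mm², ΣAx̄ = 1389018.46 mm³, ΣAȳ = 1434712.78 mm³.
x̄ = 1389018.46/18887.90 = 73.54 mm; ȳ = 1434712.78/18887.90 = 75.96 mm.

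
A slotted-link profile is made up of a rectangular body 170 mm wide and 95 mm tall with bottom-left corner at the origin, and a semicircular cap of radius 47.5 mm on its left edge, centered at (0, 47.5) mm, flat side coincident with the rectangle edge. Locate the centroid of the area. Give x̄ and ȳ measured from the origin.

x̄ = 66.08 mm, ȳ = 47.50 mm

rectangular body: A = 170 × 95 = 16150.00, centroid at (85.00, 47.50).
semicircular end: A = ½π·47.5² = 3544.11, centroid at (-20.16, 47.50).
ΣA = 19694.11 mm², ΣAx̄ = 1301302.08 mm³, ΣAȳ = 935470.19 mm³.
x̄ = 1301302.08/19694.11 = 66.08 mm; ȳ = 935470.19/19694.11 = 47.50 mm.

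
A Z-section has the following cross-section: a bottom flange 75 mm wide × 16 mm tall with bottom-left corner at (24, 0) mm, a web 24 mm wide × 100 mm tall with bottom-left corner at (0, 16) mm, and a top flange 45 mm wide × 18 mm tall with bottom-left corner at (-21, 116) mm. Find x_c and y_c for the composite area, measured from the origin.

bottom flange: A = 75 × 16 = 1200.00, centroid at (61.50, 8.00).
web: A = 24 × 100 = 2400.00, centroid at (12.00, 66.00).
top flange: A = 45 × 18 = 810.00, centroid at (1.50, 125.00).
ΣA = 4410.00 mm², ΣAx_c = 103815.00 mm³, ΣAy_c = 269250.00 mm³.
x_c = 103815.00/4410.00 = 23.54 mm; y_c = 269250.00/4410.00 = 61.05 mm.

x_c = 23.54 mm, y_c = 61.05 mm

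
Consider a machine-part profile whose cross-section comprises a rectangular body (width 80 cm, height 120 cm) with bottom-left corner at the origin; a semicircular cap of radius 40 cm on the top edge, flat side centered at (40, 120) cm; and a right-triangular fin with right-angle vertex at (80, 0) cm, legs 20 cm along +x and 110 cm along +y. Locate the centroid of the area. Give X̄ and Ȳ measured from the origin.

rectangular body: A = 80 × 120 = 9600.00, centroid at (40.00, 60.00).
semicircular top: A = ½π·40² = 2513.27, centroid at (40.00, 136.98).
triangular fin: A = ½·20·110 = 1100.00, centroid at (86.67, 36.67).
ΣA = 13213.27 cm², ΣAX̄ = 579864.30 cm³, ΣAȲ = 960592.89 cm³.
X̄ = 579864.30/13213.27 = 43.88 cm; Ȳ = 960592.89/13213.27 = 72.70 cm.

X̄ = 43.88 cm, Ȳ = 72.70 cm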